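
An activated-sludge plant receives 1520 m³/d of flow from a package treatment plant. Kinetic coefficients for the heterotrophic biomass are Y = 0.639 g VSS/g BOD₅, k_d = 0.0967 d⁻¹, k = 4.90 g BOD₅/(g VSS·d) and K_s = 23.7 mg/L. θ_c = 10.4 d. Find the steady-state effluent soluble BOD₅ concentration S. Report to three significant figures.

S ≈ 1.56 mg/L

Effluent substrate depends only on kinetics and SRT: S = K_s(1 + k_d θ_c) / [θ_c(Yk − k_d) − 1] = 23.7 × (1 + 0.0967 × 10.4) / [10.4 × (0.639 × 4.90 − 0.0967) − 1] = 47.53 / 30.56 = 1.556 mg/L.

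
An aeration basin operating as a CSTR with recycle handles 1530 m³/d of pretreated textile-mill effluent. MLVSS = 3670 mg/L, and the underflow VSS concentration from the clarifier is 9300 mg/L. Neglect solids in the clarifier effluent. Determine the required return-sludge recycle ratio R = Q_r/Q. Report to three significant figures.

R ≈ 0.652

Solids balance on the clarifier gives (1+R)X = R·X_r, so R = X/(X_r − X) = 3670 / (9300 − 3670) = 0.6519.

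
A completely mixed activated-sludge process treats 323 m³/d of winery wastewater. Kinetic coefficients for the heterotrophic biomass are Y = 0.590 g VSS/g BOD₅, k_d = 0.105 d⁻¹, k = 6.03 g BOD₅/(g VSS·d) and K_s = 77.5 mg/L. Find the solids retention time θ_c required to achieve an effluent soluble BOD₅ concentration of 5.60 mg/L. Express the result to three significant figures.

From 1/θ_c = Y·k·S/(K_s + S) − k_d: Y·k·S/(K_s+S) = 0.590 × 6.03 × 5.60 / (77.5 + 5.60) = 0.2397 d⁻¹.
θ_c = 1/(μ − k_d) = 1/(0.2397 − 0.105) = 1/0.1347 = 7.421 d.

θ_c ≈ 7.42 d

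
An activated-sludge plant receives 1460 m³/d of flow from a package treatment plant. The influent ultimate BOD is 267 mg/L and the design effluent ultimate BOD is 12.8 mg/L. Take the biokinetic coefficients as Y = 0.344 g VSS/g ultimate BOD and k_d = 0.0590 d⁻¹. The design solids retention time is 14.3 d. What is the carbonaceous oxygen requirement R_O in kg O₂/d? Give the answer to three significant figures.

Observed yield with endogenous decay: Y_obs = Y / (1 + k_d·θ_c) = 0.344 / (1 + 0.0590 × 14.3) = 0.344 / 1.844 = 0.1866 g VSS/g ultimate BOD.
Mass of ultimate BOD removed per day: Q(S₀ − S) = 1460 × 254.2 g/m³ = 371.1 kg/d.
Net sludge production P_X = 0.1866 × 371.1 = 69.25 kg VSS/d.
R_O = Q·(S₀ − S) − 1.42·P_X = 371.1 − 1.42 × 69.25 = 272.8 kg O₂/d.

R_O ≈ 273 kg O₂/d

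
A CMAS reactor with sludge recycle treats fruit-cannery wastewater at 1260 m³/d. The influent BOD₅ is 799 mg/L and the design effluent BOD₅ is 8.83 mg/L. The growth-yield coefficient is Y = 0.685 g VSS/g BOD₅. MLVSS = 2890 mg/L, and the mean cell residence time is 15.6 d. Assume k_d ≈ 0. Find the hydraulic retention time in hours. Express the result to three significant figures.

τ ≈ 70.1 h

V·X = Y·Q·ΔS·θ_c gives V = 0.685 × 1260 × (799 − 8.83) × 15.6 / 2890 = 3681 m³.
τ = V/Q = 3681/1260 = 2.922 d, or 70.12 h.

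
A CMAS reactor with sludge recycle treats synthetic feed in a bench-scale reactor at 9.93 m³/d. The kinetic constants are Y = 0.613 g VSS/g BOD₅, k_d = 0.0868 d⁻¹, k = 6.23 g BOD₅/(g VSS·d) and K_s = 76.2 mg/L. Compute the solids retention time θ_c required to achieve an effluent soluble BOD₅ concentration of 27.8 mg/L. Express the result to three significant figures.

θ_c ≈ 1.07 d

From 1/θ_c = Y·k·S/(K_s + S) − k_d: Y·k·S/(K_s+S) = 0.613 × 6.23 × 27.8 / (76.2 + 27.8) = 1.021 d⁻¹.
Then 1/θ_c = μ − k_d = 1.021 − 0.0868 = 0.9340 d⁻¹, giving θ_c = 1.071 d.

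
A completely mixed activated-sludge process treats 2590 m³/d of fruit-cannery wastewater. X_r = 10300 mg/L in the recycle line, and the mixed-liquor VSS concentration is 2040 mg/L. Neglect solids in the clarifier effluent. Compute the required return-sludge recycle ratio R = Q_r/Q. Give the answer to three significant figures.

R ≈ 0.247

Solids balance on the clarifier gives (1+R)X = R·X_r, so R = X/(X_r − X) = 2040 / (10300 − 2040) = 0.2470.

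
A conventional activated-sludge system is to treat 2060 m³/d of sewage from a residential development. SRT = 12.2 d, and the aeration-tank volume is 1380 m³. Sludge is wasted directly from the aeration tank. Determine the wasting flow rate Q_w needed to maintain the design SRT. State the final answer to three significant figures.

Q_w ≈ 113 m³/d

With mixed-liquor wasting, θ_c = V/Q_w, so Q_w = V/θ_c = 1380/12.2 = 113.1 m³/d.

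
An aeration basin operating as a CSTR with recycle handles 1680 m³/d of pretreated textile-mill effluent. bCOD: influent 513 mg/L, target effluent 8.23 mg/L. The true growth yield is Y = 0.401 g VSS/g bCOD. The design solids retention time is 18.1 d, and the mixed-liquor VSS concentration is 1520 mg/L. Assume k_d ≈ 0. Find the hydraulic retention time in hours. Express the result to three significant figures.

V·X = Y·Q·ΔS·θ_c gives V = 0.401 × 1680 × (513 − 8.23) × 18.1 / 1520 = 4049 m³.
τ = V/Q = 4049/1680 = 2.410 d, or 57.85 h.

τ ≈ 57.8 h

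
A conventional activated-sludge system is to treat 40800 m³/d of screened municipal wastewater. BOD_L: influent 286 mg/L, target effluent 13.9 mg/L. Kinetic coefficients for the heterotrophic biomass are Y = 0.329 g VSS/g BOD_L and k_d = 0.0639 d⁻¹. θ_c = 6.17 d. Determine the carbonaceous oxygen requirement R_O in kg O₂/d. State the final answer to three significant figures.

R_O ≈ 7380 kg O₂/d

The observed yield is Y_obs = Y/(1 + k_d·θ_c) = 0.329 / (1 + 0.0639 × 6.17) = 0.329 / 1.394 = 0.2360 g VSS per g BOD_L removed.
Substrate removed = Q·(S₀ − S) = 40800 m³/d × (286 − 13.9) g/m³ = 1.11×10^7 g/d = 11102 kg/d.
P_X = Y_obs·Q·(S₀ − S) = 0.2360 × 11102 = 2620 kg VSS/d.
Carbonaceous O₂ demand = substrate oxidised − cell-mass equivalent = 11102 − 1.42 × 2620 = 7382 kg O₂/d.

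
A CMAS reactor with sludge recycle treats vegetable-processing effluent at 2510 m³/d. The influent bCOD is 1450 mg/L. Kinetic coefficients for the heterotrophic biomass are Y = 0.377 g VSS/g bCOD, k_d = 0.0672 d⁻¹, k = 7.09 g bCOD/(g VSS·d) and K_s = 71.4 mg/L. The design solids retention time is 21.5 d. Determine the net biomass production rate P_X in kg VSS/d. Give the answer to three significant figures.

Effluent substrate depends only on kinetics and SRT: S = K_s(1 + k_d θ_c) / [θ_c(Yk − k_d) − 1] = 71.4 × (1 + 0.0672 × 21.5) / [21.5 × (0.377 × 7.09 − 0.0672) − 1] = 174.6 / 55.02 = 3.172 mg/L.
Correct the yield for decay: Y_obs = Y/(1 + k_d θ_c) = 0.377 / (1 + 0.0672 × 21.5) = 0.377 / 2.445 = 0.1542.
Substrate removed = Q·(S₀ − S) = 2510 m³/d × (1450 − 3.17) g/m³ = 3.63×10^6 g/d = 3632 kg/d.
So the net sludge growth is P_X = 0.1542 × 3632 = 560.0 kg VSS/d.

P_X ≈ 560 kg VSS/d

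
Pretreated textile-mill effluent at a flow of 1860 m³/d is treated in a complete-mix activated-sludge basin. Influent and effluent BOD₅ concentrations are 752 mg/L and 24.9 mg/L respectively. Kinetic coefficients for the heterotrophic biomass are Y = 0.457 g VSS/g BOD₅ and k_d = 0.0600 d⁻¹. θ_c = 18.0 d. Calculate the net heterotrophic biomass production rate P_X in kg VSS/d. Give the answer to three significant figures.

Observed yield with endogenous decay: Y_obs = Y / (1 + k_d·θ_c) = 0.457 / (1 + 0.0600 × 18.0) = 0.457 / 2.080 = 0.2197 g VSS/g BOD₅.
Substrate removed = Q·(S₀ − S) = 1860 m³/d × (752 − 24.9) g/m³ = 1.35×10^6 g/d = 1352 kg/d.
Biomass produced: P_X = Y_obs·Q·ΔS = 0.2197 × 1352 ≈ 297.1 kg VSS/d.

P_X ≈ 297 kg VSS/d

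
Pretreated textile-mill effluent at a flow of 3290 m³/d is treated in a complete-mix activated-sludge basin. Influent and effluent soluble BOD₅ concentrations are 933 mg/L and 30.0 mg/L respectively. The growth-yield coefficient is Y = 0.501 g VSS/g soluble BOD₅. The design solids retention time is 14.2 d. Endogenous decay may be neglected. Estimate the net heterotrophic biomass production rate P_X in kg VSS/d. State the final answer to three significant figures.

No decay correction is needed, so Y_obs = Y = 0.501.
Q·(S₀ − S) = 3290 × (933 − 30.0) × 10⁻³ = 2971 kg/d removed.
Net biomass production P_X = Y_obs × Q·(S₀ − S) = 0.5010 × 2971 = 1488 kg VSS/d.

P_X ≈ 1490 kg VSS/d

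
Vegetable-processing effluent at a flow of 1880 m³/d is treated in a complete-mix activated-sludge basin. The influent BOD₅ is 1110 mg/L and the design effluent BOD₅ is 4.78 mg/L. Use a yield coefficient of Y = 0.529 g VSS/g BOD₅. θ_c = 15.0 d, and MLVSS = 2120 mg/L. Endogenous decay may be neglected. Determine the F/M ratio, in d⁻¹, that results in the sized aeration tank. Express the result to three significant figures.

F/M ≈ 0.127 d⁻¹

V·X = Y·Q·ΔS·θ_c gives V = 0.529 × 1880 × (1110 − 4.78) × 15.0 / 2120 = 7777 m³.
F/M = Q·S₀ / (V·X) = 1880 × 1110 / (7777 × 2120) = 0.1266 g BOD₅·(g VSS·d)⁻¹.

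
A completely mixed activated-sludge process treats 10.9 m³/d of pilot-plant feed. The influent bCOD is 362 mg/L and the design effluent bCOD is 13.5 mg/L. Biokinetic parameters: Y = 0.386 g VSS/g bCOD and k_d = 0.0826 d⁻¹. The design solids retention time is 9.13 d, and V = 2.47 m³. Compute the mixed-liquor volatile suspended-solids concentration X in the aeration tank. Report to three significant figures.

Solving the biomass balance for X: X = Y Q (S₀−S) θ_c / [V (1+k_d θ_c)] = 0.386 × 10.9 × (362 − 13.5) × 9.13 / [2.47 × (1 + 0.0826 × 9.13)] = 3090 mg/L.

X ≈ 3090 mg/L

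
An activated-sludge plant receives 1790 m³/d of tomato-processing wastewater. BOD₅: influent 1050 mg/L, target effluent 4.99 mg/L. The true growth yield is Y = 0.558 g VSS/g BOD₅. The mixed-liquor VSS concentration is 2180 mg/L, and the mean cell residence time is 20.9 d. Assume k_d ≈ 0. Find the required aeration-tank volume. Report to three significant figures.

V·X = Y·Q·ΔS·θ_c gives V = 0.558 × 1790 × (1050 − 4.99) × 20.9 / 2180 = 10007 m³.

V ≈ 10000 m³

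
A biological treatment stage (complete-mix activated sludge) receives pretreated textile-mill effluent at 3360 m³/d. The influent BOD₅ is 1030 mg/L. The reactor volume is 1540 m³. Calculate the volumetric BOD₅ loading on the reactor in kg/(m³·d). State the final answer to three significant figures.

Volumetric loading L_v = Q·S₀ / V = 3360 × 1030 g/m³ / 1540 m³ = 2247 g/(m³·d) = 2.247 kg BOD₅/(m³·d).

L_v ≈ 2.25 kg BOD₅/(m³·d)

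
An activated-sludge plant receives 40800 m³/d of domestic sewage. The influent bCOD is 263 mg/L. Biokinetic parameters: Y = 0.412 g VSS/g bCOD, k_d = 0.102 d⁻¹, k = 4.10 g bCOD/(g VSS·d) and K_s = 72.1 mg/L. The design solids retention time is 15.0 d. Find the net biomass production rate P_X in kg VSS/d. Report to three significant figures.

From the Monod/SRT balance for a CMAS, S = K_s·(1+k_d θ_c)/[θ_c·(Y k − k_d) − 1] = 72.1 × (1 + 0.102 × 15.0) / [15.0 × (0.412 × 4.10 − 0.102) − 1] = 182.4 / 22.81 = 7.998 mg/L.
Y_obs = Y / (1 + k_d θ_c) = 0.412 / (1 + 0.102 × 15.0) = 0.412 / 2.530 = 0.1628.
Mass of bCOD removed per day: Q(S₀ − S) = 40800 × 255.0 g/m³ = 10404 kg/d.
Net biomass production P_X = Y_obs × Q·(S₀ − S) = 0.1628 × 10404 = 1694 kg VSS/d.

P_X ≈ 1690 kg VSS/d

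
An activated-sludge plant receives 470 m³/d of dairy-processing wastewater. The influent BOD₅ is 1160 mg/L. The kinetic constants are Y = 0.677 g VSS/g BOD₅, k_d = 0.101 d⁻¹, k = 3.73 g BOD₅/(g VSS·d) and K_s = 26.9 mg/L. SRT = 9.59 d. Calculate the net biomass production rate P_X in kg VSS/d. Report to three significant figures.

P_X ≈ 187 kg VSS/d

Effluent substrate depends only on kinetics and SRT: S = K_s(1 + k_d θ_c) / [θ_c(Yk − k_d) − 1] = 26.9 × (1 + 0.101 × 9.59) / [9.59 × (0.677 × 3.73 − 0.101) − 1] = 52.96 / 22.25 = 2.380 mg/L.
Y_obs = Y / (1 + k_d θ_c) = 0.677 / (1 + 0.101 × 9.59) = 0.677 / 1.969 = 0.3439.
Q·(S₀ − S) = 470 × (1160 − 2.38) × 10⁻³ = 544.1 kg/d removed.
So the net sludge growth is P_X = 0.3439 × 544.1 = 187.1 kg VSS/d.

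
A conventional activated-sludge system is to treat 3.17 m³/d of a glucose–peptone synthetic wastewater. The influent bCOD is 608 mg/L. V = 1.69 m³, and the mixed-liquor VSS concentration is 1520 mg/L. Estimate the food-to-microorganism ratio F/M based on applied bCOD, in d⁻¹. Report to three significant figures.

Food-to-microorganism ratio F/M = Q S₀ / (V X) = 3.17 × 608 / (1.690 × 1520) = 0.7503 d⁻¹.

F/M ≈ 0.750 d⁻¹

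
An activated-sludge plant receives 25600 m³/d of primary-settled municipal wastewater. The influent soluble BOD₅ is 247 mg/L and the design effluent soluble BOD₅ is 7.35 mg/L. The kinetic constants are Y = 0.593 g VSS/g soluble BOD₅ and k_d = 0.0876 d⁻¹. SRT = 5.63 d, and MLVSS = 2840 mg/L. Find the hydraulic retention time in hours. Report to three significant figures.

From the SRT design equation V = Y Q (S₀−S) θ_c / [X (1 + k_d θ_c)] = 0.593 × 25600 × (247 − 7.35) × 5.63 / [2840 × (1 + 0.0876 × 5.63)] = 2.05×10^7 / 4241 = 4830 m³.
τ = V/Q = 4830/25600 = 0.1887 d, or 4.528 h.

τ ≈ 4.53 h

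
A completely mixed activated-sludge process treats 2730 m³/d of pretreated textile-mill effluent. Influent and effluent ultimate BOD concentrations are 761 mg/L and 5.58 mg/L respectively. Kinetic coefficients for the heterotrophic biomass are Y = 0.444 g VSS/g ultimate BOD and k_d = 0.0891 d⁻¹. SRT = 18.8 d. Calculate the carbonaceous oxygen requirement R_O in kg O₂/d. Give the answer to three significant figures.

The observed yield is Y_obs = Y/(1 + k_d·θ_c) = 0.444 / (1 + 0.0891 × 18.8) = 0.444 / 2.675 = 0.1660 g VSS per g ultimate BOD removed.
Q·(S₀ − S) = 2730 × (761 − 5.58) × 10⁻³ = 2062 kg/d removed.
Biomass synthesised: P_X = Y_obs × 2062 = 342.3 kg VSS/d.
Carbonaceous O₂ demand = substrate oxidised − cell-mass equivalent = 2062 − 1.42 × 342.3 = 1576 kg O₂/d.

R_O ≈ 1580 kg O₂/d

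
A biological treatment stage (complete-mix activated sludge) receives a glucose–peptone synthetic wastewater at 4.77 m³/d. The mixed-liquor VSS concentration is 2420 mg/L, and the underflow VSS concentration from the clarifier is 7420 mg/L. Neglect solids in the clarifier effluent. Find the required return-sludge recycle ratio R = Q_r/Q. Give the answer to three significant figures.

R = Q_r/Q = X/(X_r − X) = 2420 / (7420 − 2420) = 0.4840.

R ≈ 0.484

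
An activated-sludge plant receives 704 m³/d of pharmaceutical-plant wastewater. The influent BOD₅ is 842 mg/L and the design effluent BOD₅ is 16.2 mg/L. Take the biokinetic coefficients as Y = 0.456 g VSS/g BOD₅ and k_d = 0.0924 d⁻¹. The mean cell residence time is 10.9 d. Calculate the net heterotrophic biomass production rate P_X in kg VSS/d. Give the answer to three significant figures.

P_X ≈ 132 kg VSS/d

Y_obs = Y / (1 + k_d θ_c) = 0.456 / (1 + 0.0924 × 10.9) = 0.456 / 2.007 = 0.2272.
Substrate removed = Q·(S₀ − S) = 704 m³/d × (842 − 16.2) g/m³ = 5.81×10^5 g/d = 581.4 kg/d.
P_X = Y_obs · Q(S₀ − S) = 0.2272 × 581.4 = 132.1 kg VSS/d.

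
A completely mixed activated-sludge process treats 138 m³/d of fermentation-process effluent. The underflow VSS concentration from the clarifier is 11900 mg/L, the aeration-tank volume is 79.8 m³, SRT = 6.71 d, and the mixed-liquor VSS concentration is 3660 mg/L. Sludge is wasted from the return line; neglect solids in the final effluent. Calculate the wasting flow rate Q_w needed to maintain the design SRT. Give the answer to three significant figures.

Q_w ≈ 3.66 m³/d

Q_w = (V·X)/(θ_c X_r) = 79.80 × 3660 / (6.71 × 11900) = 3.658 m³/d.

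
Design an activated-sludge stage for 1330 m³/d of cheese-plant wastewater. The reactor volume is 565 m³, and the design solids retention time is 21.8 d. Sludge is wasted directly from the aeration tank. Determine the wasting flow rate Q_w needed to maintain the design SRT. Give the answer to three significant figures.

For wasting at MLVSS concentration, Q_w = V/θ_c = 565.0/21.8 = 25.92 m³/d.

Q_w ≈ 25.9 m³/d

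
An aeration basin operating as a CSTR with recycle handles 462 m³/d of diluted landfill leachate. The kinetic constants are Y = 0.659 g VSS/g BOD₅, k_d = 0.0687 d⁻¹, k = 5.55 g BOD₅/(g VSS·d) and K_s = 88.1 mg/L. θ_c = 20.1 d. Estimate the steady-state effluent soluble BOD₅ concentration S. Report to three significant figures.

Effluent substrate depends only on kinetics and SRT: S = K_s(1 + k_d θ_c) / [θ_c(Yk − k_d) − 1] = 88.1 × (1 + 0.0687 × 20.1) / [20.1 × (0.659 × 5.55 − 0.0687) − 1] = 209.8 / 71.13 = 2.949 mg/L.

S ≈ 2.95 mg/L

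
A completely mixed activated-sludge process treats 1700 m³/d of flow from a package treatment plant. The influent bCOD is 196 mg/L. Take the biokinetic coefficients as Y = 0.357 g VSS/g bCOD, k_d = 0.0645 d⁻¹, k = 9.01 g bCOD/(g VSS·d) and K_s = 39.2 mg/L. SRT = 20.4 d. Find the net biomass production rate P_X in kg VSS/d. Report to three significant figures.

P_X ≈ 51.0 kg VSS/d

From the Monod/SRT balance for a CMAS, S = K_s·(1+k_d θ_c)/[θ_c·(Y k − k_d) − 1] = 39.2 × (1 + 0.0645 × 20.4) / [20.4 × (0.357 × 9.01 − 0.0645) − 1] = 90.78 / 63.30 = 1.434 mg/L.
Correct the yield for decay: Y_obs = Y/(1 + k_d θ_c) = 0.357 / (1 + 0.0645 × 20.4) = 0.357 / 2.316 = 0.1542.
Substrate removed = Q·(S₀ − S) = 1700 m³/d × (196 − 1.43) g/m³ = 3.31×10^5 g/d = 330.8 kg/d.
Net biomass production P_X = Y_obs × Q·(S₀ − S) = 0.1542 × 330.8 = 50.99 kg VSS/d.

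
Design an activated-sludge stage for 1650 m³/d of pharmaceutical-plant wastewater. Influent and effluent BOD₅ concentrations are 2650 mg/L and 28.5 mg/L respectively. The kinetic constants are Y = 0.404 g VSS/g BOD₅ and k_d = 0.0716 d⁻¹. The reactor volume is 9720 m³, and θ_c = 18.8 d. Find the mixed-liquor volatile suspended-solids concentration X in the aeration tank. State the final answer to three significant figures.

X ≈ 1440 mg/L

Solving the biomass balance for X: X = Y Q (S₀−S) θ_c / [V (1+k_d θ_c)] = 0.404 × 1650 × (2650 − 28.5) × 18.8 / [9720 × (1 + 0.0716 × 18.8)] = 1441 mg/L.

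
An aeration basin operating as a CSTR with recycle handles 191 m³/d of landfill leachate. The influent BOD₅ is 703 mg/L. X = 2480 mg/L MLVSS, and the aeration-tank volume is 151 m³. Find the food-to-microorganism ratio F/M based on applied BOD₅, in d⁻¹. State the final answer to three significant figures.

Food-to-microorganism ratio F/M = Q S₀ / (V X) = 191 × 703 / (151.0 × 2480) = 0.3586 d⁻¹.

F/M ≈ 0.359 d⁻¹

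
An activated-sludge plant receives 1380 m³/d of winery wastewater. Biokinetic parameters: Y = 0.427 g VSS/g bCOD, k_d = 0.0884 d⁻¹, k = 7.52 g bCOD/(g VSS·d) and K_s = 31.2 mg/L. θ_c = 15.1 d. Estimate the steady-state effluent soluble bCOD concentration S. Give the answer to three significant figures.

Effluent substrate depends only on kinetics and SRT: S = K_s(1 + k_d θ_c) / [θ_c(Yk − k_d) − 1] = 31.2 × (1 + 0.0884 × 15.1) / [15.1 × (0.427 × 7.52 − 0.0884) − 1] = 72.85 / 46.15 = 1.578 mg/L.

S ≈ 1.58 mg/L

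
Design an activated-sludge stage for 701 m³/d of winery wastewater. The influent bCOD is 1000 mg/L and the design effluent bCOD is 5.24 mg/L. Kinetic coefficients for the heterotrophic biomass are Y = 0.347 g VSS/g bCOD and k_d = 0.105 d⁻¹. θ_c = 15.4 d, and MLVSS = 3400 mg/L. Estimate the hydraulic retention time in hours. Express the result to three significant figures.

From the SRT design equation V = Y Q (S₀−S) θ_c / [X (1 + k_d θ_c)] = 0.347 × 701 × (1000 − 5.24) × 15.4 / [3400 × (1 + 0.105 × 15.4)] = 3.73×10^6 / 8898 = 418.8 m³.
Hydraulic retention time τ = V/Q = 418.8 / 701 = 0.5974 d = 14.34 h.

τ ≈ 14.3 h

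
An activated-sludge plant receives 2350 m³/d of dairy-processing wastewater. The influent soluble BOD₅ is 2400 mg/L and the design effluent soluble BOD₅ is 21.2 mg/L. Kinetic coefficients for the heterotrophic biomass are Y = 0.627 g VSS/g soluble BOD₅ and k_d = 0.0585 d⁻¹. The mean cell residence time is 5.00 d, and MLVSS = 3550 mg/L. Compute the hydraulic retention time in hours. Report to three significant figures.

τ ≈ 39.0 h

Steady-state biomass mass balance: V·X·(1 + k_d·θ_c) = Y·Q·(S₀ − S)·θ_c, so V = 0.627 × 2350 × (2400 − 21.2) × 5.00 / [3550 × (1 + 0.0585 × 5.00)] = 1.75×10^7 / 4588 = 3819 m³.
Hydraulic retention time τ = V/Q = 3819 / 2350 = 1.625 d = 39.01 h.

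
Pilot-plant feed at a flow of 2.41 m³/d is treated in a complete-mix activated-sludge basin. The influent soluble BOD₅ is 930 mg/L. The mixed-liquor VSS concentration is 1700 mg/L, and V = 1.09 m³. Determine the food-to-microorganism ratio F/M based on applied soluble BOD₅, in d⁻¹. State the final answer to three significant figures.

F/M ≈ 1.21 d⁻¹

Food-to-microorganism ratio F/M = Q S₀ / (V X) = 2.41 × 930 / (1.090 × 1700) = 1.210 d⁻¹.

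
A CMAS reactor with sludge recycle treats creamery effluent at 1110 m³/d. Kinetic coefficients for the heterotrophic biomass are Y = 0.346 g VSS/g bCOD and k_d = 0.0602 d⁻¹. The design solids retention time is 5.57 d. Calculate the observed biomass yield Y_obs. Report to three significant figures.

The observed yield is Y_obs = Y/(1 + k_d·θ_c) = 0.346 / (1 + 0.0602 × 5.57) = 0.346 / 1.335 = 0.2591 g VSS per g bCOD removed.

Y_obs ≈ 0.259 g VSS/g bCOD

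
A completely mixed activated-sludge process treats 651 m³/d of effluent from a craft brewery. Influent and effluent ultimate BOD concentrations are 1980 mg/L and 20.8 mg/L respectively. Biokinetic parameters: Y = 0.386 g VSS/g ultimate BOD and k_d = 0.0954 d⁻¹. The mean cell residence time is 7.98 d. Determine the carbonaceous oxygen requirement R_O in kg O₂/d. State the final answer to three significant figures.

R_O ≈ 879 kg O₂/d

Y_obs = Y / (1 + k_d θ_c) = 0.386 / (1 + 0.0954 × 7.98) = 0.386 / 1.761 = 0.2192.
Mass of ultimate BOD removed per day: Q(S₀ − S) = 651 × 1959 g/m³ = 1275 kg/d.
P_X = Y_obs·Q·(S₀ − S) = 0.2192 × 1275 = 279.5 kg VSS/d.
Carbonaceous O₂ demand = substrate oxidised − cell-mass equivalent = 1275 − 1.42 × 279.5 = 878.5 kg O₂/d.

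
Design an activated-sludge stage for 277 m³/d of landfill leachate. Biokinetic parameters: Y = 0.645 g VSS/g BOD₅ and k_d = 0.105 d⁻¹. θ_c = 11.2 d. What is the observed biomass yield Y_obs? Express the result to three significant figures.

The observed yield is Y_obs = Y/(1 + k_d·θ_c) = 0.645 / (1 + 0.105 × 11.2) = 0.645 / 2.176 = 0.2964 g VSS per g BOD₅ removed.

Y_obs ≈ 0.296 g VSS/g BOD₅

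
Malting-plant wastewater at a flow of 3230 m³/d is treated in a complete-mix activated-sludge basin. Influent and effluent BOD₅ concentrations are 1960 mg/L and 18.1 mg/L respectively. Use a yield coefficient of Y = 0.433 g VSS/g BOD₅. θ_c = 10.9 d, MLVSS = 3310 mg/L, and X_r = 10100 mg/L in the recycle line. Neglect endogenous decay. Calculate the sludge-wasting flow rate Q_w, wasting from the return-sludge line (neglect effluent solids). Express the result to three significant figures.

Biomass mass balance (decay neglected): V·X = Y·Q·(S₀ − S)·θ_c, so V = 0.433 × 3230 × (1960 − 18.1) × 10.9 / 3310 = 8944 m³.
Wasting from the return line (neglecting effluent solids): Q_w = V·X / (θ_c·X_r) = 8944 × 3310 / (10.9 × 10100) = 268.9 m³/d.

Q_w ≈ 269 m³/d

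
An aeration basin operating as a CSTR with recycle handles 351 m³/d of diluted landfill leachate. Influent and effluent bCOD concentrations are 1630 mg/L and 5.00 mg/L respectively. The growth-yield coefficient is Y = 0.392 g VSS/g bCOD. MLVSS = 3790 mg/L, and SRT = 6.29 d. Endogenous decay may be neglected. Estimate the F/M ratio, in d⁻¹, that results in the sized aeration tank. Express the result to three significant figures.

V·X = Y·Q·ΔS·θ_c gives V = 0.392 × 351 × (1630 − 5.00) × 6.29 / 3790 = 371.1 m³.
F/M = Q·S₀ / (V·X) = 351 × 1630 / (371.1 × 3790) = 0.4068 g bCOD·(g VSS·d)⁻¹.

F/M ≈ 0.407 d⁻¹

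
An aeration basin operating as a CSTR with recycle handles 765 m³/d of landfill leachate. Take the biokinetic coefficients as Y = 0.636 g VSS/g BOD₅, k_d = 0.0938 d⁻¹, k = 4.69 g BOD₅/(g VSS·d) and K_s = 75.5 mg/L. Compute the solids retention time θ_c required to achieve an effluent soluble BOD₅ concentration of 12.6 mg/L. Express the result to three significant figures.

Specific growth rate at S = 12.6 mg/L: μ = YkS/(K_s+S) = 0.636·4.69·12.6/(75.5+12.6) = 0.4266 d⁻¹.
Then 1/θ_c = μ − k_d = 0.4266 − 0.0938 = 0.3328 d⁻¹, giving θ_c = 3.005 d.

θ_c ≈ 3.00 d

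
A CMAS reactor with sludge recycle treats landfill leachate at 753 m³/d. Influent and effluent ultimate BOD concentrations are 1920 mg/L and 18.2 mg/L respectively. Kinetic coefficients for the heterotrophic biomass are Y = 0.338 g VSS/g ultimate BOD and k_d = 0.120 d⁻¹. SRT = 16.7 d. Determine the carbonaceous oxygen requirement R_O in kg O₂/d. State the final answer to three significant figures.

Correct the yield for decay: Y_obs = Y/(1 + k_d θ_c) = 0.338 / (1 + 0.120 × 16.7) = 0.338 / 3.004 = 0.1125.
ΔS = 1920 − 18.2 = 1902 mg/L, so the substrate removal rate is 753 × 1902/1000 = 1432 kg ultimate BOD/d.
Net sludge production P_X = 0.1125 × 1432 = 161.1 kg VSS/d.
R_O = Q·(S₀ − S) − 1.42·P_X = 1432 − 1.42 × 161.1 = 1203 kg O₂/d.

R_O ≈ 1200 kg O₂/d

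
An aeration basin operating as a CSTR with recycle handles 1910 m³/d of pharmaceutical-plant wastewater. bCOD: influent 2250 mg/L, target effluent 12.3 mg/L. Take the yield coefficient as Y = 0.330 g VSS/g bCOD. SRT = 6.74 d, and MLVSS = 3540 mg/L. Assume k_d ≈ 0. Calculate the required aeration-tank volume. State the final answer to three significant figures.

V ≈ 2690 m³

V·X = Y·Q·ΔS·θ_c gives V = 0.330 × 1910 × (2250 − 12.3) × 6.74 / 3540 = 2685 m³.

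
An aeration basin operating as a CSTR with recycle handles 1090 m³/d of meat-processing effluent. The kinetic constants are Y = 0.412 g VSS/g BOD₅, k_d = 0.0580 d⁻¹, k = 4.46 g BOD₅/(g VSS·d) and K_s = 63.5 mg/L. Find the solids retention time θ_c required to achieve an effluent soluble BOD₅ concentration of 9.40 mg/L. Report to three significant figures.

From 1/θ_c = Y·k·S/(K_s + S) − k_d: Y·k·S/(K_s+S) = 0.412 × 4.46 × 9.40 / (63.5 + 9.40) = 0.2369 d⁻¹.
θ_c = 1/(μ − k_d) = 1/(0.2369 − 0.0580) = 1/0.1789 = 5.589 d.

θ_c ≈ 5.59 d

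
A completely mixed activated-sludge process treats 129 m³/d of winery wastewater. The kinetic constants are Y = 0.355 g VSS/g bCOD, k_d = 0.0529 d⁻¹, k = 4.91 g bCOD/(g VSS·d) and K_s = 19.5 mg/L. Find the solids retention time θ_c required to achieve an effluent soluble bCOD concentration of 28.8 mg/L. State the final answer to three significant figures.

θ_c ≈ 1.01 d

From 1/θ_c = Y·k·S/(K_s + S) − k_d: Y·k·S/(K_s+S) = 0.355 × 4.91 × 28.8 / (19.5 + 28.8) = 1.039 d⁻¹.
Then 1/θ_c = μ − k_d = 1.039 − 0.0529 = 0.9864 d⁻¹, giving θ_c = 1.014 d.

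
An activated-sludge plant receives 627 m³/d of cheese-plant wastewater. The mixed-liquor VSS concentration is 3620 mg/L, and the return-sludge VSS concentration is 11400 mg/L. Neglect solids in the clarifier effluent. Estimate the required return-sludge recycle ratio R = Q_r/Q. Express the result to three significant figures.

Mass balance around the secondary clarifier (neglecting effluent solids): R = X / (X_r − X) = 3620 / (11400 − 3620) = 0.4653.

R ≈ 0.465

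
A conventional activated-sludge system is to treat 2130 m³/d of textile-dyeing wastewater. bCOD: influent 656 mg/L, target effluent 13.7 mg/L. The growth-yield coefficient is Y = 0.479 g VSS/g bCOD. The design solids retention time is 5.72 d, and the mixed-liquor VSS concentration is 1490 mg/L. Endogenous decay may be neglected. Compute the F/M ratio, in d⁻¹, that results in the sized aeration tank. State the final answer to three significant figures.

F/M ≈ 0.373 d⁻¹

With k_d = 0 the design equation reduces to V = Y Q (S₀−S) θ_c / X = 0.479 × 2130 × (656 − 13.7) × 5.72 / 1490 = 2516 m³.
F/M = Q·S₀ / (V·X) = 2130 × 656 / (2516 × 1490) = 0.3728 g bCOD·(g VSS·d)⁻¹.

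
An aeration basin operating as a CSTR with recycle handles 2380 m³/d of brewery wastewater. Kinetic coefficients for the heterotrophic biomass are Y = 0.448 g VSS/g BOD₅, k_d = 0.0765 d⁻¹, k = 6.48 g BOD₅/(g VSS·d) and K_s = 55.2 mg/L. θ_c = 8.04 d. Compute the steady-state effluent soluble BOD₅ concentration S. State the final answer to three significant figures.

S ≈ 4.10 mg/L

Effluent substrate depends only on kinetics and SRT: S = K_s(1 + k_d θ_c) / [θ_c(Yk − k_d) − 1] = 55.2 × (1 + 0.0765 × 8.04) / [8.04 × (0.448 × 6.48 − 0.0765) − 1] = 89.15 / 21.73 = 4.104 mg/L.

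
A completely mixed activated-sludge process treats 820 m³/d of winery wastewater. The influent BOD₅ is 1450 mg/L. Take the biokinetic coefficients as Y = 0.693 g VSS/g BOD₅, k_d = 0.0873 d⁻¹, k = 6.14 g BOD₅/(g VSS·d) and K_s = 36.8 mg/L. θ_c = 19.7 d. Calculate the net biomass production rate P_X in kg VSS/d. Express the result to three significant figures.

For a completely mixed reactor with recycle the Lawrence–McCarty relation gives S = K_s·(1 + k_d·θ_c) / [θ_c·(Y·k − k_d) − 1] = 36.8 × (1 + 0.0873 × 19.7) / [19.7 × (0.693 × 6.14 − 0.0873) − 1] = 100.1 / 81.10 = 1.234 mg/L.
Correct the yield for decay: Y_obs = Y/(1 + k_d θ_c) = 0.693 / (1 + 0.0873 × 19.7) = 0.693 / 2.720 = 0.2548.
Mass of BOD₅ removed per day: Q(S₀ − S) = 820 × 1449 g/m³ = 1188 kg/d.
P_X = Y_obs · Q(S₀ − S) = 0.2548 × 1188 = 302.7 kg VSS/d.

P_X ≈ 303 kg VSS/d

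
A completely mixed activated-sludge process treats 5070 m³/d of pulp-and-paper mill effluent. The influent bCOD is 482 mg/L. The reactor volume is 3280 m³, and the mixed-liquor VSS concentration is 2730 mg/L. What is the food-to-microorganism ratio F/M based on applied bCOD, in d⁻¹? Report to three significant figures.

F/M = Q·S₀ / (V·X) = 5070 × 482 / (3280 × 2730) = 0.2729 g bCOD·(g VSS·d)⁻¹.

F/M ≈ 0.273 d⁻¹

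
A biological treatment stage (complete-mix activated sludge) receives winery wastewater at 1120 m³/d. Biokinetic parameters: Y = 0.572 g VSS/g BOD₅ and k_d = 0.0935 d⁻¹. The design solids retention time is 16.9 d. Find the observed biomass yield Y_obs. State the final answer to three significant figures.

Y_obs ≈ 0.222 g VSS/g BOD₅

Correct the yield for decay: Y_obs = Y/(1 + k_d θ_c) = 0.572 / (1 + 0.0935 × 16.9) = 0.572 / 2.580 = 0.2217.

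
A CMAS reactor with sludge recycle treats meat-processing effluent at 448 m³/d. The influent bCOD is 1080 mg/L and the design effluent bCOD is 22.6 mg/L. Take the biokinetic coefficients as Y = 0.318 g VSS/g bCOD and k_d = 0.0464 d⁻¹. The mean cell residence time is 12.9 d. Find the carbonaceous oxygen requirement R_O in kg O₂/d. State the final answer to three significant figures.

The observed yield is Y_obs = Y/(1 + k_d·θ_c) = 0.318 / (1 + 0.0464 × 12.9) = 0.318 / 1.599 = 0.1989 g VSS per g bCOD removed.
Q·(S₀ − S) = 448 × (1080 − 22.6) × 10⁻³ = 473.7 kg/d removed.
Net sludge production P_X = 0.1989 × 473.7 = 94.24 kg VSS/d.
R_O = Q·(S₀ − S) − 1.42·P_X = 473.7 − 1.42 × 94.24 = 339.9 kg O₂/d.

R_O ≈ 340 kg O₂/d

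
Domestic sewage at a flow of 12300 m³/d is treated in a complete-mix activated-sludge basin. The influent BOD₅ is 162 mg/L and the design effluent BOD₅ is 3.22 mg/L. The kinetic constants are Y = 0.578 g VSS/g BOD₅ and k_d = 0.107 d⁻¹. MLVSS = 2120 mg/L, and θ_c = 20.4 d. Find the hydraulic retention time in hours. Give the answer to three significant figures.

τ ≈ 6.66 h

Rearranging the biomass balance for a CMAS with decay, V = Y·Q·ΔS·θ_c / [X·(1+k_d θ_c)] = 0.578 × 12300 × (162 − 3.22) × 20.4 / [2120 × (1 + 0.107 × 20.4)] = 2.3×10^7 / 6748 = 3413 m³.
Hydraulic retention time τ = V/Q = 3413 / 12300 = 0.2775 d = 6.659 h.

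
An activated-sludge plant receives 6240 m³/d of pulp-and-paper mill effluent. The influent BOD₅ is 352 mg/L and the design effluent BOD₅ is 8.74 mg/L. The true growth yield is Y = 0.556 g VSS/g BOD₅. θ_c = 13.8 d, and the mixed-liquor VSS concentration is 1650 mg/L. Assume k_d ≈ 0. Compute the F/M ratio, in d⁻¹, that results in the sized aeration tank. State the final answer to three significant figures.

F/M ≈ 0.134 d⁻¹

V·X = Y·Q·ΔS·θ_c gives V = 0.556 × 6240 × (352 − 8.74) × 13.8 / 1650 = 9960 m³.
F/M = applied load / biomass = Q·S₀/(V·X) = 6240 × 352 / (9960 × 1650) = 0.1336 d⁻¹.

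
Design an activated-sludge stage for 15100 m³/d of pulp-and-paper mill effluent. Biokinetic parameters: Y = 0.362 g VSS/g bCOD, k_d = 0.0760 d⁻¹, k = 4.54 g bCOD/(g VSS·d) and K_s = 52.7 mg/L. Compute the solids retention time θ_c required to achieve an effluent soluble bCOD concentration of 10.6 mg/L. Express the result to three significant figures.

From 1/θ_c = Y·k·S/(K_s + S) − k_d: Y·k·S/(K_s+S) = 0.362 × 4.54 × 10.6 / (52.7 + 10.6) = 0.2752 d⁻¹.
θ_c = 1/(μ − k_d) = 1/(0.2752 − 0.0760) = 1/0.1992 = 5.020 d.

θ_c ≈ 5.02 d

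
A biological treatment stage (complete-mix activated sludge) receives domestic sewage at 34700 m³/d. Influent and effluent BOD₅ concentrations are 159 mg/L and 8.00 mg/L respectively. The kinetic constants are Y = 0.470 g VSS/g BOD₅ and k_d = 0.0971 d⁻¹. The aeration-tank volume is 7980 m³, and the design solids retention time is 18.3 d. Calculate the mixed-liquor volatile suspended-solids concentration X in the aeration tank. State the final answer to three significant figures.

X = Y·Q·ΔS·θ_c / [V·(1 + k_d θ_c)] = 0.470 × 34700 × (159 − 8.00) × 18.3 / [7980 × (1 + 0.0971 × 18.3)] = 2034 mg/L.

X ≈ 2030 mg/L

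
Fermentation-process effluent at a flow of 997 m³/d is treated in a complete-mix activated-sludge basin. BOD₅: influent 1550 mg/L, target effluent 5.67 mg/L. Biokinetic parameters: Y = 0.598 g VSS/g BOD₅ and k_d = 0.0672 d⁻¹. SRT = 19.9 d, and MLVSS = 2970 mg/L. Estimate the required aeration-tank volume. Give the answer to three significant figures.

V ≈ 2640 m³

Steady-state biomass mass balance: V·X·(1 + k_d·θ_c) = Y·Q·(S₀ − S)·θ_c, so V = 0.598 × 997 × (1550 − 5.67) × 19.9 / [2970 × (1 + 0.0672 × 19.9)] = 1.83×10^7 / 6942 = 2640 m³.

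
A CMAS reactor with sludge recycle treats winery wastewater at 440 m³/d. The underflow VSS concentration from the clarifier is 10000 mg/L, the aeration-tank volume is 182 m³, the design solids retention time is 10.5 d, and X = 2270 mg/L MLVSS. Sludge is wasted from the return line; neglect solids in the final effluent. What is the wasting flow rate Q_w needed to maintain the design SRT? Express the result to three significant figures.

θ_c = V·X/(Q_w·X_r) when wasting from the recycle, so Q_w = V·X/(θ_c·X_r) = 182.0 × 2270 / (10.5 × 10000) = 3.935 m³/d.

Q_w ≈ 3.93 m³/d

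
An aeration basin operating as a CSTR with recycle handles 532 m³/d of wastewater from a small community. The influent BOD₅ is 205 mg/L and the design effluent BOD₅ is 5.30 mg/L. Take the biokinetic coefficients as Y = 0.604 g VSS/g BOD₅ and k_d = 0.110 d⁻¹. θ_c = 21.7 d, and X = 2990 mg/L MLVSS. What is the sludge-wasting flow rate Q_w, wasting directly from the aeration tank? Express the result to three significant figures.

Q_w ≈ 6.34 m³/d

From the SRT design equation V = Y Q (S₀−S) θ_c / [X (1 + k_d θ_c)] = 0.604 × 532 × (205 − 5.30) × 21.7 / [2990 × (1 + 0.110 × 21.7)] = 1.39×10^6 / 10127 = 137.5 m³.
Wasting from the aeration tank: Q_w = V / θ_c = 137.5 / 21.7 = 6.336 m³/d.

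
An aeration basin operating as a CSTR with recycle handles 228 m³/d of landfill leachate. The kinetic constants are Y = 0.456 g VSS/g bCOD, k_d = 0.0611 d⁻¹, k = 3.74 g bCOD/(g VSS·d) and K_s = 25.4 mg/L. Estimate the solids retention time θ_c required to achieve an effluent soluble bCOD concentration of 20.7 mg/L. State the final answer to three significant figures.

Specific growth rate at S = 20.7 mg/L: μ = YkS/(K_s+S) = 0.456·3.74·20.7/(25.4+20.7) = 0.7658 d⁻¹.
θ_c = 1/(μ − k_d) = 1/(0.7658 − 0.0611) = 1/0.7047 = 1.419 d.

θ_c ≈ 1.42 d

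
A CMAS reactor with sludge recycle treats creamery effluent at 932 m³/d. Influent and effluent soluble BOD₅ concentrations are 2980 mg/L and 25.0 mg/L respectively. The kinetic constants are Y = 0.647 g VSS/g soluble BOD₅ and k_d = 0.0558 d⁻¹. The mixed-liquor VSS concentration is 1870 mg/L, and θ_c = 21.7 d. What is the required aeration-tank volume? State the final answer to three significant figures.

Rearranging the biomass balance for a CMAS with decay, V = Y·Q·ΔS·θ_c / [X·(1+k_d θ_c)] = 0.647 × 932 × (2980 − 25.0) × 21.7 / [1870 × (1 + 0.0558 × 21.7)] = 3.87×10^7 / 4134 = 9353 m³.

V ≈ 9350 m³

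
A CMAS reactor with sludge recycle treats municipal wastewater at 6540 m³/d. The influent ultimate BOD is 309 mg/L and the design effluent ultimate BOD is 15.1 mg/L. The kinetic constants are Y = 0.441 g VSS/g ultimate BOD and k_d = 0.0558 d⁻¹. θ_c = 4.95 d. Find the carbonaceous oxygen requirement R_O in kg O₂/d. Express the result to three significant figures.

R_O ≈ 979 kg O₂/d

Y_obs = Y / (1 + k_d θ_c) = 0.441 / (1 + 0.0558 × 4.95) = 0.441 / 1.276 = 0.3456.
ΔS = 309 − 15.1 = 293.9 mg/L, so the substrate removal rate is 6540 × 293.9/1000 = 1922 kg ultimate BOD/d.
Biomass synthesised: P_X = Y_obs × 1922 = 664.2 kg VSS/d.
Carbonaceous O₂ demand = substrate oxidised − cell-mass equivalent = 1922 − 1.42 × 664.2 = 979.0 kg O₂/d.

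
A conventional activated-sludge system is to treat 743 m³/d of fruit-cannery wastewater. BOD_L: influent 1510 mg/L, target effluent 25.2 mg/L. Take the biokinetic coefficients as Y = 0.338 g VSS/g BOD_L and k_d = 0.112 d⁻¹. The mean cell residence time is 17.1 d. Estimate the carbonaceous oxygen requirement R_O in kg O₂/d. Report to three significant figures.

R_O ≈ 922 kg O₂/d

Correct the yield for decay: Y_obs = Y/(1 + k_d θ_c) = 0.338 / (1 + 0.112 × 17.1) = 0.338 / 2.915 = 0.1159.
Mass of BOD_L removed per day: Q(S₀ − S) = 743 × 1485 g/m³ = 1103 kg/d.
Net sludge production P_X = 0.1159 × 1103 = 127.9 kg VSS/d.
R_O = Q·(S₀ − S) − 1.42·P_X = 1103 − 1.42 × 127.9 = 921.6 kg O₂/d.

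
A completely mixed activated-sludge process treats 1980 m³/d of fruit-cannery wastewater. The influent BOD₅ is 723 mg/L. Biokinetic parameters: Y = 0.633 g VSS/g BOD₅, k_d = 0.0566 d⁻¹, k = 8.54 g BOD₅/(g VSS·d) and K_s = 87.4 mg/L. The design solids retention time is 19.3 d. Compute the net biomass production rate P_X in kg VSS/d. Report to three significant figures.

From the Monod/SRT balance for a CMAS, S = K_s·(1+k_d θ_c)/[θ_c·(Y k − k_d) − 1] = 87.4 × (1 + 0.0566 × 19.3) / [19.3 × (0.633 × 8.54 − 0.0566) − 1] = 182.9 / 102.2 = 1.789 mg/L.
Observed yield with endogenous decay: Y_obs = Y / (1 + k_d·θ_c) = 0.633 / (1 + 0.0566 × 19.3) = 0.633 / 2.092 = 0.3025 g VSS/g BOD₅.
Substrate removed = Q·(S₀ − S) = 1980 m³/d × (723 − 1.79) g/m³ = 1.43×10^6 g/d = 1428 kg/d.
P_X = Y_obs · Q(S₀ − S) = 0.3025 × 1428 = 432.0 kg VSS/d.

P_X ≈ 432 kg VSS/d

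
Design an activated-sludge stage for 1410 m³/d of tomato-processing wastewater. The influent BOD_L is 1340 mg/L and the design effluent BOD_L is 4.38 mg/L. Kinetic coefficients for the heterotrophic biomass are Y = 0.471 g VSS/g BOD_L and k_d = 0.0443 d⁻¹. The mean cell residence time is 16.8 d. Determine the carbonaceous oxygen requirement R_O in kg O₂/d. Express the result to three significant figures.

Observed yield with endogenous decay: Y_obs = Y / (1 + k_d·θ_c) = 0.471 / (1 + 0.0443 × 16.8) = 0.471 / 1.744 = 0.2700 g VSS/g BOD_L.
Q·(S₀ − S) = 1410 × (1340 − 4.38) × 10⁻³ = 1883 kg/d removed.
P_X = Y_obs·Q·(S₀ − S) = 0.2700 × 1883 = 508.5 kg VSS/d.
R_O = Q·(S₀ − S) − 1.42·P_X = 1883 − 1.42 × 508.5 = 1161 kg O₂/d.

R_O ≈ 1160 kg O₂/d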